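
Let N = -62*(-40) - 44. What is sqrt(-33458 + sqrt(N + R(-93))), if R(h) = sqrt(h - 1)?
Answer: sqrt(-33458 + sqrt(2436 + I*sqrt(94))) ≈ 0.0003 + 182.78*I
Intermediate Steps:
R(h) = sqrt(-1 + h)
N = 2436 (N = 2480 - 44 = 2436)
sqrt(-33458 + sqrt(N + R(-93))) = sqrt(-33458 + sqrt(2436 + sqrt(-1 - 93))) = sqrt(-33458 + sqrt(2436 + sqrt(-94))) = sqrt(-33458 + sqrt(2436 + I*sqrt(94)))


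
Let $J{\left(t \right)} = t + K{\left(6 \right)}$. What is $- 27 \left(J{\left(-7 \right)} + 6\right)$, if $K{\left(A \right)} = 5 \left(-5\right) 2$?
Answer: $1377$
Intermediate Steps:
$K{\left(A \right)} = -50$ ($K{\left(A \right)} = \left(-25\right) 2 = -50$)
$J{\left(t \right)} = -50 + t$ ($J{\left(t \right)} = t - 50 = -50 + t$)
$- 27 \left(J{\left(-7 \right)} + 6\right) = - 27 \left(\left(-50 - 7\right) + 6\right) = - 27 \left(-57 + 6\right) = \left(-27\right) \left(-51\right) = 1377$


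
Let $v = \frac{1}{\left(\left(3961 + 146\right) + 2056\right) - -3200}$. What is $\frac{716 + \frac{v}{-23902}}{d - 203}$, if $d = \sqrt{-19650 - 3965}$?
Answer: $- \frac{32528072230045}{14507249871024} - \frac{160236809015 i \sqrt{23615}}{14507249871024} \approx -2.2422 - 1.6973 i$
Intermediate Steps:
$d = i \sqrt{23615}$ ($d = \sqrt{-23615} = i \sqrt{23615} \approx 153.67 i$)
$v = \frac{1}{9363}$ ($v = \frac{1}{\left(4107 + 2056\right) + 3200} = \frac{1}{6163 + 3200} = \frac{1}{9363} \approx 0.0001068$)
$\frac{716 + \frac{v}{-23902}}{d - 203} = \frac{716 + \frac{1}{9363 \left(-23902\right)}}{i \sqrt{23615} - 203} = \frac{716 + \frac{1}{9363} \left(- \frac{1}{23902}\right)}{-203 + i \sqrt{23615}} = \frac{716 - \frac{1}{223794426}}{-203 + i \sqrt{23615}} = \frac{160236809015}{223794426 \left(-203 + i \sqrt{23615}\right)}$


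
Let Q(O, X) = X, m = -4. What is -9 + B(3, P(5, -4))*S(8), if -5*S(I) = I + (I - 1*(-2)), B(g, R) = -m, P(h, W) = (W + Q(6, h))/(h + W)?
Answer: -117/5 ≈ -23.400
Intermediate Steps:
P(h, W) = 1 (P(h, W) = (W + h)/(h + W) = (W + h)/(W + h) = 1)
B(g, R) = 4 (B(g, R) = -1*(-4) = 4)
S(I) = -⅖ - 2*I/5 (S(I) = -(I + (I - 1*(-2)))/5 = -(I + (I + 2))/5 = -(I + (2 + I))/5 = -(2 + 2*I)/5 = -⅖ - 2*I/5)
-9 + B(3, P(5, -4))*S(8) = -9 + 4*(-⅖ - ⅖*8) = -9 + 4*(-⅖ - 16/5) = -9 + 4*(-18/5) = -9 - 72/5 = -117/5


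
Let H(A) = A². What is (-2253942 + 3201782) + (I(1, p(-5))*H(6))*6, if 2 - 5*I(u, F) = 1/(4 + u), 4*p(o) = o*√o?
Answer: 23697944/25 ≈ 9.4792e+5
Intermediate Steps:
p(o) = o^(3/2)/4 (p(o) = (o*√o)/4 = o^(3/2)/4)
I(u, F) = ⅖ - 1/(5*(4 + u))
(-2253942 + 3201782) + (I(1, p(-5))*H(6))*6 = (-2253942 + 3201782) + (((7 + 2*1)/(5*(4 + 1)))*6²)*6 = 947840 + (((⅕)*(7 + 2)/5)*36)*6 = 947840 + (((⅕)*(⅕)*9)*36)*6 = 947840 + ((9/25)*36)*6 = 947840 + (324/25)*6 = 947840 + 1944/25 = 23697944/25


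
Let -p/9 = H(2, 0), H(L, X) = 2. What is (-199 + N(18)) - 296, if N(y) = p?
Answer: -513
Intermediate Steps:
p = -18 (p = -9*2 = -18)
N(y) = -18
(-199 + N(18)) - 296 = (-199 - 18) - 296 = -217 - 296 = -513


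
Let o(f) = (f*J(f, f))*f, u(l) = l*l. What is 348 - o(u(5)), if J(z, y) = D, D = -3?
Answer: 2223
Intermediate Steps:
u(l) = l**2
J(z, y) = -3
o(f) = -3*f**2 (o(f) = (f*(-3))*f = (-3*f)*f = -3*f**2)
348 - o(u(5)) = 348 - (-3)*(5**2)**2 = 348 - (-3)*25**2 = 348 - (-3)*625 = 348 - 1*(-1875) = 348 + 1875 = 2223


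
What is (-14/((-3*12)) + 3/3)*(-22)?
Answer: -275/9 ≈ -30.556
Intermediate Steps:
(-14/((-3*12)) + 3/3)*(-22) = (-14/(-36) + 3*(⅓))*(-22) = (-14*(-1/36) + 1)*(-22) = (7/18 + 1)*(-22) = (25/18)*(-22) = -275/9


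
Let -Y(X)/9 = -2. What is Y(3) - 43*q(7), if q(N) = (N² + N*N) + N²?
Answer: -6303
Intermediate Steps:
q(N) = 3*N² (q(N) = (N² + N²) + N² = 2*N² + N² = 3*N²)
Y(X) = 18 (Y(X) = -9*(-2) = 18)
Y(3) - 43*q(7) = 18 - 129*7² = 18 - 129*49 = 18 - 43*147 = 18 - 6321 = -6303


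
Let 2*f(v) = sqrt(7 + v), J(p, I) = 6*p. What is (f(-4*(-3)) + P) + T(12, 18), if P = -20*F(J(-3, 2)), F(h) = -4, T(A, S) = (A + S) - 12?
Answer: 98 + sqrt(19)/2 ≈ 100.18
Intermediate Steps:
T(A, S) = -12 + A + S
f(v) = sqrt(7 + v)/2
P = 80 (P = -20*(-4) = 80)
(f(-4*(-3)) + P) + T(12, 18) = (sqrt(7 - 4*(-3))/2 + 80) + (-12 + 12 + 18) = (sqrt(7 + 12)/2 + 80) + 18 = (sqrt(19)/2 + 80) + 18 = (80 + sqrt(19)/2) + 18 = 98 + sqrt(19)/2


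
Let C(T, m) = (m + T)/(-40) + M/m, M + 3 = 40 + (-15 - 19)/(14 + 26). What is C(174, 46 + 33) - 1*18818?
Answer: -59483421/3160 ≈ -18824.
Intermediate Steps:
M = 723/20 (M = -3 + (40 + (-15 - 19)/(14 + 26)) = -3 + (40 - 34/40) = -3 + (40 - 34*1/40) = -3 + (40 - 17/20) = -3 + 783/20 = 723/20 ≈ 36.150)
C(T, m) = -T/40 - m/40 + 723/(20*m) (C(T, m) = (m + T)/(-40) + 723/(20*m) = (T + m)*(-1/40) + 723/(20*m) = (-T/40 - m/40) + 723/(20*m) = -T/40 - m/40 + 723/(20*m))
C(174, 46 + 33) - 1*18818 = (1446 - (46 + 33)*(174 + (46 + 33)))/(40*(46 + 33)) - 1*18818 = (1/40)*(1446 - 1*79*(174 + 79))/79 - 18818 = (1/40)*(1/79)*(1446 - 1*79*253) - 18818 = (1/40)*(1/79)*(1446 - 19987) - 18818 = (1/40)*(1/79)*(-18541) - 18818 = -18541/3160 - 18818 = -59483421/3160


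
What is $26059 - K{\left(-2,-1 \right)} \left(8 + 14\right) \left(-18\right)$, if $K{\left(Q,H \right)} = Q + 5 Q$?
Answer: $21307$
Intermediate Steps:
$K{\left(Q,H \right)} = 6 Q$
$26059 - K{\left(-2,-1 \right)} \left(8 + 14\right) \left(-18\right) = 26059 - 6 \left(-2\right) \left(8 + 14\right) \left(-18\right) = 26059 - \left(-12\right) 22 \left(-18\right) = 26059 - \left(-264\right) \left(-18\right) = 26059 - 4752 = 21307$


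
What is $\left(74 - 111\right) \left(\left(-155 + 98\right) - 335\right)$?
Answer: $14504$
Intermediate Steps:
$\left(74 - 111\right) \left(\left(-155 + 98\right) - 335\right) = - 37 \left(-57 - 335\right) = \left(-37\right) \left(-392\right) = 14504$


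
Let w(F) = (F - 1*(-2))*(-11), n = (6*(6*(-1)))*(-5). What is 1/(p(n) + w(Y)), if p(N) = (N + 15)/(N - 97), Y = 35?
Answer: -83/33586 ≈ -0.0024713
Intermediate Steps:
n = 180 (n = (6*(-6))*(-5) = -36*(-5) = 180)
w(F) = -22 - 11*F (w(F) = (F + 2)*(-11) = (2 + F)*(-11) = -22 - 11*F)
p(N) = (15 + N)/(-97 + N)
1/(p(n) + w(Y)) = 1/((15 + 180)/(-97 + 180) + (-22 - 11*35)) = 1/(195/83 + (-22 - 385)) = 1/((1/83)*195 - 407) = 1/(195/83 - 407) = 1/(-33586/83) = -83/33586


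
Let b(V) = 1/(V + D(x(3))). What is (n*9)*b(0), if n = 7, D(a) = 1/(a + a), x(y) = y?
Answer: 378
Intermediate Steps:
D(a) = 1/(2*a)
b(V) = 1/(1/6 + V) (b(V) = 1/(V + (1/2)/3) = 1/(V + (1/2)*(1/3)) = 1/(V + 1/6) = 1/(1/6 + V))
(n*9)*b(0) = (7*9)*(6/(1 + 6*0)) = 63*(6/(1 + 0)) = 63*(6/1) = 63*(6*1) = 63*6 = 378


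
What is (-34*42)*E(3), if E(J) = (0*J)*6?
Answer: 0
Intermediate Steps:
E(J) = 0 (E(J) = 0*6 = 0)
(-34*42)*E(3) = -34*42*0 = -1428*0 = 0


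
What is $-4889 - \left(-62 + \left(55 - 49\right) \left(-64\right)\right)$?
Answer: $-4443$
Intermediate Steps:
$-4889 - \left(-62 + \left(55 - 49\right) \left(-64\right)\right) = -4889 - \left(-62 + 6 \left(-64\right)\right) = -4889 - \left(-62 - 384\right) = -4889 - -446 = -4889 + 446 = -4443$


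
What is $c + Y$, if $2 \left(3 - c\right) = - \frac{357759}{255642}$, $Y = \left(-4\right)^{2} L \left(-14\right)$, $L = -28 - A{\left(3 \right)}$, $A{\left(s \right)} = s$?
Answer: $\frac{1184082569}{170428} \approx 6947.7$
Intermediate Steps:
$L = -31$ ($L = -28 - 3 = -31$)
$Y = 6944$ ($Y = \left(-4\right)^{2} \left(-31\right) \left(-14\right) = 16 \left(-31\right) \left(-14\right) = \left(-496\right) \left(-14\right) = 6944$)
$c = \frac{630537}{170428}$ ($c = 3 - \frac{\left(-357759\right) \frac{1}{255642}}{2} = 3 - - \frac{119253}{170428} = 3 + \frac{119253}{170428} = \frac{630537}{170428} \approx 3.6997$)
$c + Y = \frac{630537}{170428} + 6944 = \frac{1184082569}{170428}$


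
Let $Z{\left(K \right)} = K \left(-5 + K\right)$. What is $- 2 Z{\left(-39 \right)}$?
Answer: $-3432$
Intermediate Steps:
$- 2 Z{\left(-39 \right)} = - 2 \left(- 39 \left(-5 - 39\right)\right) = - 2 \left(\left(-39\right) \left(-44\right)\right) = \left(-2\right) 1716 = -3432$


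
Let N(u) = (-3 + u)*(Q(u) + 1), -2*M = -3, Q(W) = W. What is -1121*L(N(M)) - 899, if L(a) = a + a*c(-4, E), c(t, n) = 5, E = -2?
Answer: 48647/2 ≈ 24324.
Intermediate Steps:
M = 3/2 (M = -1/2*(-3) = 3/2 ≈ 1.5000)
N(u) = (1 + u)*(-3 + u) (N(u) = (-3 + u)*(u + 1) = (-3 + u)*(1 + u) = (1 + u)*(-3 + u))
L(a) = 6*a (L(a) = a + a*5 = a + 5*a = 6*a)
-1121*L(N(M)) - 899 = -6726*(-3 + (3/2)**2 - 2*3/2) - 899 = -6726*(-3 + 9/4 - 3) - 899 = -6726*(-15)/4 - 899 = -1121*(-45/2) - 899 = 50445/2 - 899 = 48647/2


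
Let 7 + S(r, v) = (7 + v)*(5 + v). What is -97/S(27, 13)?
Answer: -97/353 ≈ -0.27479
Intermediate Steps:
S(r, v) = -7 + (5 + v)*(7 + v) (S(r, v) = -7 + (7 + v)*(5 + v) = -7 + (5 + v)*(7 + v))
-97/S(27, 13) = -97/(28 + 13² + 12*13) = -97/(28 + 169 + 156) = -97/353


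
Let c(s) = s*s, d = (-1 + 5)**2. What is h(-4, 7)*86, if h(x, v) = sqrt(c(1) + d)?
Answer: 86*sqrt(17) ≈ 354.59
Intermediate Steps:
d = 16 (d = 4**2 = 16)
c(s) = s**2
h(x, v) = sqrt(17) (h(x, v) = sqrt(1**2 + 16) = sqrt(1 + 16) = sqrt(17))
h(-4, 7)*86 = sqrt(17)*86 = 86*sqrt(17)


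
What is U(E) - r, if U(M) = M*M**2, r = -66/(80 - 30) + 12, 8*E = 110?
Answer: 4142287/1600 ≈ 2588.9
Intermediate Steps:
E = 55/4 (E = (1/8)*110 = 55/4 ≈ 13.750)
r = 267/25 (r = -66/50 + 12 = (1/50)*(-66) + 12 = -33/25 + 12 = 267/25 ≈ 10.680)
U(M) = M**3
U(E) - r = (55/4)**3 - 1*267/25 = 166375/64 - 267/25 = 4142287/1600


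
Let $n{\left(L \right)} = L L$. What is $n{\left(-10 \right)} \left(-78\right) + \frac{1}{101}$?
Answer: $- \frac{787799}{101} \approx -7800.0$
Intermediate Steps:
$n{\left(L \right)} = L^{2}$
$n{\left(-10 \right)} \left(-78\right) + \frac{1}{101} = \left(-10\right)^{2} \left(-78\right) + \frac{1}{101} = 100 \left(-78\right) + \frac{1}{101} = -7800 + \frac{1}{101} = - \frac{787799}{101}$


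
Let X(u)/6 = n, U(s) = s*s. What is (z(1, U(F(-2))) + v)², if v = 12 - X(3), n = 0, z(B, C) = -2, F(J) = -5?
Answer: 100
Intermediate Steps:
U(s) = s²
X(u) = 0 (X(u) = 6*0 = 0)
v = 12 (v = 12 - 1*0 = 12 + 0 = 12)
(z(1, U(F(-2))) + v)² = (-2 + 12)² = 10² = 100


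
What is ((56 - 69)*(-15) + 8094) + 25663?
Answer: 33952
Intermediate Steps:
((56 - 69)*(-15) + 8094) + 25663 = (-13*(-15) + 8094) + 25663 = (195 + 8094) + 25663 = 8289 + 25663 = 33952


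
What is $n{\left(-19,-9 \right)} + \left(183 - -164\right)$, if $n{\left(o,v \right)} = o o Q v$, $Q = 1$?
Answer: $-2902$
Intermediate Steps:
$n{\left(o,v \right)} = v o^{2}$ ($n{\left(o,v \right)} = o o 1 v = o^{2} v = v o^{2}$)
$n{\left(-19,-9 \right)} + \left(183 - -164\right) = - 9 \left(-19\right)^{2} + \left(183 - -164\right) = \left(-9\right) 361 + \left(183 + 164\right) = -3249 + 347 = -2902$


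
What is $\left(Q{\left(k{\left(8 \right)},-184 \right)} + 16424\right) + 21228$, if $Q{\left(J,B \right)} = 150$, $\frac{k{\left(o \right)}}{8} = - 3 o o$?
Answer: $37802$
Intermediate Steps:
$k{\left(o \right)} = - 24 o^{2}$ ($k{\left(o \right)} = 8 - 3 o o = 8 \left(- 3 o^{2}\right) = - 24 o^{2}$)
$\left(Q{\left(k{\left(8 \right)},-184 \right)} + 16424\right) + 21228 = \left(150 + 16424\right) + 21228 = 16574 + 21228 = 37802$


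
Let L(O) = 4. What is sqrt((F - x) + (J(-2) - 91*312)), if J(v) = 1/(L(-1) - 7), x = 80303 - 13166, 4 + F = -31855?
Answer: I*sqrt(1146495)/3 ≈ 356.92*I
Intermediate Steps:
F = -31859 (F = -4 - 31855 = -31859)
x = 67137
J(v) = -1/3 (J(v) = 1/(4 - 7) = 1/(-3) = -1/3)
sqrt((F - x) + (J(-2) - 91*312)) = sqrt((-31859 - 1*67137) + (-1/3 - 91*312)) = sqrt((-31859 - 67137) + (-1/3 - 28392)) = sqrt(-98996 - 85177/3) = sqrt(-382165/3) = I*sqrt(1146495)/3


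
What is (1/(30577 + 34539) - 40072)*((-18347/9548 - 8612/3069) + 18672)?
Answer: -199317403548213895/266454672 ≈ -7.4804e+8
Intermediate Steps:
(1/(30577 + 34539) - 40072)*((-18347/9548 - 8612/3069) + 18672) = (1/65116 - 40072)*((-18347*1/9548 - 8612*1/3069) + 18672) = (1/65116 - 40072)*((-2621/1364 - 8612/3069) + 18672) = -2609328351*(-58037/12276 + 18672)/65116 = -2609328351/65116*229159435/12276 = -199317403548213895/266454672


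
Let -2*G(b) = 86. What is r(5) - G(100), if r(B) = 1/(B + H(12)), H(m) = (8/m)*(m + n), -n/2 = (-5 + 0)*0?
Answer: 560/13 ≈ 43.077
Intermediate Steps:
G(b) = -43 (G(b) = -½*86 = -43)
n = 0 (n = -2*(-5 + 0)*0 = -(-10)*0 = -2*0 = 0)
H(m) = 8 (H(m) = (8/m)*(m + 0) = (8/m)*m = 8)
r(B) = 1/(8 + B) (r(B) = 1/(B + 8) = 1/(8 + B))
r(5) - G(100) = 1/(8 + 5) - 1*(-43) = 1/13 + 43 = 560/13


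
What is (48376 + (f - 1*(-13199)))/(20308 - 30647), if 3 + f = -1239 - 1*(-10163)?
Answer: -70496/10339 ≈ -6.8185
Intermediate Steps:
f = 8921 (f = -3 + (-1239 - 1*(-10163)) = -3 + (-1239 + 10163) = -3 + 8924 = 8921)
(48376 + (f - 1*(-13199)))/(20308 - 30647) = (48376 + (8921 - 1*(-13199)))/(20308 - 30647) = (48376 + (8921 + 13199))/(-10339) = (48376 + 22120)*(-1/10339) = 70496*(-1/10339) = -70496/10339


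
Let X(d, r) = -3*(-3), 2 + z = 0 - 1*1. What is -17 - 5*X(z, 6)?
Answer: -62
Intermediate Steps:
z = -3 (z = -2 + (0 - 1*1) = -2 + (0 - 1) = -2 - 1 = -3)
X(d, r) = 9
-17 - 5*X(z, 6) = -17 - 5*9 = -17 - 45 = -62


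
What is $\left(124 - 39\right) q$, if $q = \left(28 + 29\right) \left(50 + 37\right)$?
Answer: $421515$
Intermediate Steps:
$q = 4959$ ($q = 57 \cdot 87 = 4959$)
$\left(124 - 39\right) q = \left(124 - 39\right) 4959 = 85 \cdot 4959 = 421515$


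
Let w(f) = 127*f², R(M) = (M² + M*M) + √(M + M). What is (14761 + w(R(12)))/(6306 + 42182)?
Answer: 10551697/48488 + 18288*√6/6061 ≈ 225.01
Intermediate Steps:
R(M) = 2*M² + √2*√M (R(M) = (M² + M²) + √(2*M) = 2*M² + √2*√M)
(14761 + w(R(12)))/(6306 + 42182) = (14761 + 127*(2*12² + √2*√12)²)/(6306 + 42182) = (14761 + 127*(2*144 + √2*(2*√3))²)/48488 = (14761 + 127*(288 + 2*√6)²)*(1/48488) = 509/1672 + 127*(288 + 2*√6)²/48488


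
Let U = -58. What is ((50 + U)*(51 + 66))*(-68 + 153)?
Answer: -79560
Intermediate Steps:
((50 + U)*(51 + 66))*(-68 + 153) = ((50 - 58)*(51 + 66))*(-68 + 153) = -8*117*85 = -936*85 = -79560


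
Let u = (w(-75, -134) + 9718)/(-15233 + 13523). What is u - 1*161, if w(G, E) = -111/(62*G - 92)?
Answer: -1351602887/8108820 ≈ -166.68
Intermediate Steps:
w(G, E) = -111/(-92 + 62*G)
u = -46082867/8108820 (u = (-111/(-92 + 62*(-75)) + 9718)/(-15233 + 13523) = (-111/(-92 - 4650) + 9718)/(-1710) = (-111/(-4742) + 9718)*(-1/1710) = (-111*(-1/4742) + 9718)*(-1/1710) = (111/4742 + 9718)*(-1/1710) = (46082867/4742)*(-1/1710) = -46082867/8108820 ≈ -5.6831)
u - 1*161 = -46082867/8108820 - 1*161 = -46082867/8108820 - 161 = -1351602887/8108820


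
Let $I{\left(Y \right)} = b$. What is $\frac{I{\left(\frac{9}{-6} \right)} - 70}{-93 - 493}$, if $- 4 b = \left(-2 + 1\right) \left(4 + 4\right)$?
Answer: $\frac{34}{293} \approx 0.11604$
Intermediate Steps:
$b = 2$ ($b = - \frac{\left(-2 + 1\right) \left(4 + 4\right)}{4} = - \frac{\left(-1\right) 8}{4} = \left(- \frac{1}{4}\right) \left(-8\right) = 2$)
$I{\left(Y \right)} = 2$
$\frac{I{\left(\frac{9}{-6} \right)} - 70}{-93 - 493} = \frac{2 - 70}{-93 - 493} = \frac{2 - 70}{-586} = \left(- \frac{1}{586}\right) \left(-68\right) = \frac{34}{293}$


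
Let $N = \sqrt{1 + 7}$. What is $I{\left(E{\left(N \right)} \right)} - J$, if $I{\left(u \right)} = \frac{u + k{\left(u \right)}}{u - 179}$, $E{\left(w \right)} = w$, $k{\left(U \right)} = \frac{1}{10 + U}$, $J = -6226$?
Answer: $\frac{9174121809}{1473518} - \frac{16299 \sqrt{2}}{1473518} \approx 6226.0$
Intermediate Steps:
$N = 2 \sqrt{2}$ ($N = \sqrt{8} = 2 \sqrt{2} \approx 2.8284$)
$I{\left(u \right)} = \frac{u + \frac{1}{10 + u}}{-179 + u}$ ($I{\left(u \right)} = \frac{u + \frac{1}{10 + u}}{u - 179} = \frac{u + \frac{1}{10 + u}}{-179 + u}$)
$I{\left(E{\left(N \right)} \right)} - J = \frac{1 + 2 \sqrt{2} \left(10 + 2 \sqrt{2}\right)}{\left(-179 + 2 \sqrt{2}\right) \left(10 + 2 \sqrt{2}\right)} - -6226 = \frac{1 + 2 \sqrt{2} \left(10 + 2 \sqrt{2}\right)}{\left(-179 + 2 \sqrt{2}\right) \left(10 + 2 \sqrt{2}\right)} + 6226 = 6226 + \frac{1 + 2 \sqrt{2} \left(10 + 2 \sqrt{2}\right)}{\left(-179 + 2 \sqrt{2}\right) \left(10 + 2 \sqrt{2}\right)}$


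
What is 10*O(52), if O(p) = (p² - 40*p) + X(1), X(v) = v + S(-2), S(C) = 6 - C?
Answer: 6330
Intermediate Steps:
X(v) = 8 + v (X(v) = v + (6 - 1*(-2)) = v + (6 + 2) = v + 8 = 8 + v)
O(p) = 9 + p² - 40*p (O(p) = (p² - 40*p) + (8 + 1) = (p² - 40*p) + 9 = 9 + p² - 40*p)
10*O(52) = 10*(9 + 52² - 40*52) = 10*(9 + 2704 - 2080) = 10*633 = 6330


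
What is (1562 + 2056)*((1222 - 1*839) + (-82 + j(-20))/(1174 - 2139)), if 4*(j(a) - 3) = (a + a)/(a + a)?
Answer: 534991851/386 ≈ 1.3860e+6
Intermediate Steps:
j(a) = 13/4 (j(a) = 3 + ((a + a)/(a + a))/4 = 3 + ((2*a)/((2*a)))/4 = 3 + ((2*a)*(1/(2*a)))/4 = 3 + (¼)*1 = 3 + ¼ = 13/4)
(1562 + 2056)*((1222 - 1*839) + (-82 + j(-20))/(1174 - 2139)) = (1562 + 2056)*((1222 - 1*839) + (-82 + 13/4)/(1174 - 2139)) = 3618*((1222 - 839) - 315/4/(-965)) = 3618*(383 - 315/4*(-1/965)) = 3618*(383 + 63/772) = 3618*(295739/772) = 534991851/386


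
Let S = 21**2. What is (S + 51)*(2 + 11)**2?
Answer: 83148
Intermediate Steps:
S = 441
(S + 51)*(2 + 11)**2 = (441 + 51)*(2 + 11)**2 = 492*13**2 = 492*169 = 83148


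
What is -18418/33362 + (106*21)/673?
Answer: 30934249/11226313 ≈ 2.7555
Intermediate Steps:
-18418/33362 + (106*21)/673 = -18418*1/33362 + 2226*(1/673) = -9209/16681 + 2226/673 = 30934249/11226313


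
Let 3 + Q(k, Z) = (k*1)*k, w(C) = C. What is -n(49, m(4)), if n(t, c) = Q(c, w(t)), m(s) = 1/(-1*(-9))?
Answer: 242/81 ≈ 2.9877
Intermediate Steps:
m(s) = ⅑ (m(s) = -1*(-⅑) = ⅑)
Q(k, Z) = -3 + k² (Q(k, Z) = -3 + (k*1)*k = -3 + k*k = -3 + k²)
n(t, c) = -3 + c²
-n(49, m(4)) = -(-3 + (⅑)²) = -(-3 + 1/81) = -1*(-242/81) = 242/81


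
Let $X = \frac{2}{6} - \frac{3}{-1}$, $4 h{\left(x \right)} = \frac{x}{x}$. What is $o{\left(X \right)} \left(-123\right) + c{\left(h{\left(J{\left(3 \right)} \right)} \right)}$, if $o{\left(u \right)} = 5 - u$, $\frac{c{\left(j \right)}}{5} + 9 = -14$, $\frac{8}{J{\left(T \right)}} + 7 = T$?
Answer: $-320$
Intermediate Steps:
$J{\left(T \right)} = \frac{8}{-7 + T}$
$h{\left(x \right)} = \frac{1}{4}$ ($h{\left(x \right)} = \frac{x \frac{1}{x}}{4} = \frac{1}{4} \cdot 1 = \frac{1}{4}$)
$X = \frac{10}{3}$ ($X = 2 \cdot \frac{1}{6} - -3 = \frac{1}{3} + 3 = \frac{10}{3} \approx 3.3333$)
$c{\left(j \right)} = -115$ ($c{\left(j \right)} = -45 + 5 \left(-14\right) = -45 - 70 = -115$)
$o{\left(X \right)} \left(-123\right) + c{\left(h{\left(J{\left(3 \right)} \right)} \right)} = \left(5 - \frac{10}{3}\right) \left(-123\right) - 115 = \frac{5}{3} \left(-123\right) - 115 = -205 - 115 = -320$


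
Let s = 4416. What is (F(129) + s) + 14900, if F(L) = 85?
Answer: 19401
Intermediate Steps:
(F(129) + s) + 14900 = (85 + 4416) + 14900 = 4501 + 14900 = 19401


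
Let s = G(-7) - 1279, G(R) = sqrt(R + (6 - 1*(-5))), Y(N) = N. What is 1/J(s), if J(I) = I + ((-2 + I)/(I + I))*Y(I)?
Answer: -2/3833 ≈ -0.00052178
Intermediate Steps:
G(R) = sqrt(11 + R) (G(R) = sqrt(R + (6 + 5)) = sqrt(R + 11) = sqrt(11 + R))
s = -1277 (s = sqrt(11 - 7) - 1279 = sqrt(4) - 1279 = 2 - 1279 = -1277)
J(I) = -1 + 3*I/2 (J(I) = I + ((-2 + I)/(I + I))*I = I + ((-2 + I)/((2*I)))*I = I + ((-2 + I)*(1/(2*I)))*I = I + ((-2 + I)/(2*I))*I = I + (-1 + I/2) = -1 + 3*I/2)
1/J(s) = 1/(-1 + (3/2)*(-1277)) = 1/(-1 - 3831/2) = 1/(-3833/2) = -2/3833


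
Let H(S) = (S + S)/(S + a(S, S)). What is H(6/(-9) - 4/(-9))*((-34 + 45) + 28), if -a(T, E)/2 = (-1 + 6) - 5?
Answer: 78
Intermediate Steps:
a(T, E) = 0 (a(T, E) = -2*((-1 + 6) - 5) = -2*(5 - 5) = -2*0 = 0)
H(S) = 2 (H(S) = (S + S)/(S + 0) = (2*S)/S = 2)
H(6/(-9) - 4/(-9))*((-34 + 45) + 28) = 2*((-34 + 45) + 28) = 2*(11 + 28) = 2*39 = 78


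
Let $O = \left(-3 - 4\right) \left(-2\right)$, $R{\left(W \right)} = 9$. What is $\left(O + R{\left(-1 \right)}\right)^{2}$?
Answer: $529$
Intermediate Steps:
$O = 14$ ($O = \left(-7\right) \left(-2\right) = 14$)
$\left(O + R{\left(-1 \right)}\right)^{2} = \left(14 + 9\right)^{2} = 23^{2} = 529$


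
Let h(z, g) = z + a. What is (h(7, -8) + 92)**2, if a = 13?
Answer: 12544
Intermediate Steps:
h(z, g) = 13 + z (h(z, g) = z + 13 = 13 + z)
(h(7, -8) + 92)**2 = ((13 + 7) + 92)**2 = (20 + 92)**2 = 112**2 = 12544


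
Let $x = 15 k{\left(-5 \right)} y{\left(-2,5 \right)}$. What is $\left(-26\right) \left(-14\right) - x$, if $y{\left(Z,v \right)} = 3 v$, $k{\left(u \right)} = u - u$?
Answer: $364$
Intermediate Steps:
$k{\left(u \right)} = 0$
$x = 0$ ($x = 15 \cdot 0 \cdot 3 \cdot 5 = 0 \cdot 15 = 0$)
$\left(-26\right) \left(-14\right) - x = \left(-26\right) \left(-14\right) - 0 = 364 + 0 = 364$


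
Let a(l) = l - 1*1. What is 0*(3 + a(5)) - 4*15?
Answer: -60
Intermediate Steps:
a(l) = -1 + l (a(l) = l - 1 = -1 + l)
0*(3 + a(5)) - 4*15 = 0*(3 + (-1 + 5)) - 4*15 = 0*(3 + 4) - 60 = 0*7 - 60 = 0 - 60 = -60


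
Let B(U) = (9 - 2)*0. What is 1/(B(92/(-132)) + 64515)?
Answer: 1/64515 ≈ 1.5500e-5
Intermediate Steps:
B(U) = 0 (B(U) = 7*0 = 0)
1/(B(92/(-132)) + 64515) = 1/(0 + 64515) = 1/64515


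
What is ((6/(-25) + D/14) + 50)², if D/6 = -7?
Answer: 1366561/625 ≈ 2186.5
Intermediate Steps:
D = -42 (D = 6*(-7) = -42)
((6/(-25) + D/14) + 50)² = ((6/(-25) - 42/14) + 50)² = ((6*(-1/25) - 42*1/14) + 50)² = ((-6/25 - 3) + 50)² = (-81/25 + 50)² = (1169/25)² = 1366561/625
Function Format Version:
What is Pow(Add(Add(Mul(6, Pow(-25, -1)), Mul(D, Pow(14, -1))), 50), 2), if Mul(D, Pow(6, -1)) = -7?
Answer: Rational(1366561, 625) ≈ 2186.5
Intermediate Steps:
D = -42 (D = Mul(6, -7) = -42)
Pow(Add(Add(Mul(6, Pow(-25, -1)), Mul(D, Pow(14, -1))), 50), 2) = Pow(Add(Add(Mul(6, Pow(-25, -1)), Mul(-42, Pow(14, -1))), 50), 2) = Pow(Add(Add(Mul(6, Rational(-1, 25)), Mul(-42, Rational(1, 14))), 50), 2) = Pow(Add(Add(Rational(-6, 25), -3), 50), 2) = Pow(Add(Rational(-81, 25), 50), 2) = Pow(Rational(1169, 25), 2) = Rational(1366561, 625)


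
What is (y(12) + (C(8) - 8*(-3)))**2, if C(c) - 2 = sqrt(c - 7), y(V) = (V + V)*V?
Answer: 99225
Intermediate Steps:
y(V) = 2*V**2 (y(V) = (2*V)*V = 2*V**2)
C(c) = 2 + sqrt(-7 + c) (C(c) = 2 + sqrt(c - 7) = 2 + sqrt(-7 + c))
(y(12) + (C(8) - 8*(-3)))**2 = (2*12**2 + ((2 + sqrt(-7 + 8)) - 8*(-3)))**2 = (2*144 + ((2 + sqrt(1)) - 1*(-24)))**2 = (288 + ((2 + 1) + 24))**2 = (288 + (3 + 24))**2 = (288 + 27)**2 = 315**2 = 99225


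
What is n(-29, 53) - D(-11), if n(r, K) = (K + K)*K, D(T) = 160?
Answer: 5458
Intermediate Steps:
n(r, K) = 2*K² (n(r, K) = (2*K)*K = 2*K²)
n(-29, 53) - D(-11) = 2*53² - 1*160 = 2*2809 - 160 = 5618 - 160 = 5458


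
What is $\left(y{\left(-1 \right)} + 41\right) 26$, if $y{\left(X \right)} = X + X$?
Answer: $1014$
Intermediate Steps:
$y{\left(X \right)} = 2 X$
$\left(y{\left(-1 \right)} + 41\right) 26 = \left(2 \left(-1\right) + 41\right) 26 = \left(-2 + 41\right) 26 = 39 \cdot 26 = 1014$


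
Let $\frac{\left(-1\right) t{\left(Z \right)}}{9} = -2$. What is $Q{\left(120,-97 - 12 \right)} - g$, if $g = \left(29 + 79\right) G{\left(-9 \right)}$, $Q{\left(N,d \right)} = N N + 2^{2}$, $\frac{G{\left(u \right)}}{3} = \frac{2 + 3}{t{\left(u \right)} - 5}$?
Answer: $\frac{185632}{13} \approx 14279.0$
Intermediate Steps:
$t{\left(Z \right)} = 18$ ($t{\left(Z \right)} = \left(-9\right) \left(-2\right) = 18$)
$G{\left(u \right)} = \frac{15}{13}$ ($G{\left(u \right)} = 3 \frac{2 + 3}{18 - 5} = 3 \cdot \frac{5}{13} = \frac{15}{13}$)
$Q{\left(N,d \right)} = 4 + N^{2}$ ($Q{\left(N,d \right)} = N^{2} + 4 = 4 + N^{2}$)
$g = \frac{1620}{13}$ ($g = \left(29 + 79\right) \frac{15}{13} = 108 \cdot \frac{15}{13} = \frac{1620}{13} \approx 124.62$)
$Q{\left(120,-97 - 12 \right)} - g = \left(4 + 120^{2}\right) - \frac{1620}{13} = \left(4 + 14400\right) - \frac{1620}{13} = 14404 - \frac{1620}{13} = \frac{185632}{13}$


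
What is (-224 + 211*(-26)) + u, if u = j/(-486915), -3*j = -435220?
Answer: -1668257834/292149 ≈ -5710.3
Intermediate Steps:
j = 435220/3 (j = -⅓*(-435220) = 435220/3 ≈ 1.4507e+5)
u = -87044/292149 (u = (435220/3)/(-486915) = (435220/3)*(-1/486915) = -87044/292149 ≈ -0.29794)
(-224 + 211*(-26)) + u = (-224 + 211*(-26)) - 87044/292149 = (-224 - 5486) - 87044/292149 = -5710 - 87044/292149 = -1668257834/292149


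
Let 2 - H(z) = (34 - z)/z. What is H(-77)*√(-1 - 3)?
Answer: 530*I/77 ≈ 6.8831*I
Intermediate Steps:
H(z) = 2 - (34 - z)/z
H(-77)*√(-1 - 3) = (3 - 34/(-77))*√(-1 - 3) = (3 - 34*(-1/77))*√(-4) = (3 + 34/77)*(2*I) = 265*(2*I)/77 = 530*I/77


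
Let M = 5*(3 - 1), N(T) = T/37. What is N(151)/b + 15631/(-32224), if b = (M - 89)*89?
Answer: -4071223581/8382976928 ≈ -0.48565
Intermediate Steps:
N(T) = T/37 (N(T) = T*(1/37) = T/37)
M = 10 (M = 5*2 = 10)
b = -7031 (b = (10 - 89)*89 = -79*89 = -7031)
N(151)/b + 15631/(-32224) = ((1/37)*151)/(-7031) + 15631/(-32224) = (151/37)*(-1/7031) + 15631*(-1/32224) = -151/260147 - 15631/32224 = -4071223581/8382976928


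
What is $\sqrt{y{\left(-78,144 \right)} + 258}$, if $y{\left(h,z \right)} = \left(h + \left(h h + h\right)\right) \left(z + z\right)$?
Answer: $\sqrt{1707522} \approx 1306.7$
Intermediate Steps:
$y{\left(h,z \right)} = 2 z \left(h^{2} + 2 h\right)$ ($y{\left(h,z \right)} = \left(h + \left(h^{2} + h\right)\right) 2 z = \left(h + \left(h + h^{2}\right)\right) 2 z = \left(h^{2} + 2 h\right) 2 z = 2 z \left(h^{2} + 2 h\right)$)
$\sqrt{y{\left(-78,144 \right)} + 258} = \sqrt{2 \left(-78\right) 144 \left(2 - 78\right) + 258} = \sqrt{2 \left(-78\right) 144 \left(-76\right) + 258} = \sqrt{1707264 + 258} = \sqrt{1707522}$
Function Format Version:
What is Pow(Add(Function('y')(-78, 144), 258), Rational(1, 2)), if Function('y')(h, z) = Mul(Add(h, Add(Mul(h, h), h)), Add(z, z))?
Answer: Pow(1707522, Rational(1, 2)) ≈ 1306.7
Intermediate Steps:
Function('y')(h, z) = Mul(2, z, Add(Pow(h, 2), Mul(2, h))) (Function('y')(h, z) = Mul(Add(h, Add(Pow(h, 2), h)), Mul(2, z)) = Mul(Add(h, Add(h, Pow(h, 2))), Mul(2, z)) = Mul(Add(Pow(h, 2), Mul(2, h)), Mul(2, z)) = Mul(2, z, Add(Pow(h, 2), Mul(2, h))))
Pow(Add(Function('y')(-78, 144), 258), Rational(1, 2)) = Pow(Add(Mul(2, -78, 144, Add(2, -78)), 258), Rational(1, 2)) = Pow(Add(Mul(2, -78, 144, -76), 258), Rational(1, 2)) = Pow(Add(1707264, 258), Rational(1, 2)) = Pow(1707522, Rational(1, 2))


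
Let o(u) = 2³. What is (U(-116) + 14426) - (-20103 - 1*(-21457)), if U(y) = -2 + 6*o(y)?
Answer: 13118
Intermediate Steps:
o(u) = 8
U(y) = 46 (U(y) = -2 + 6*8 = -2 + 48 = 46)
(U(-116) + 14426) - (-20103 - 1*(-21457)) = (46 + 14426) - (-20103 - 1*(-21457)) = 14472 - (-20103 + 21457) = 14472 - 1*1354 = 14472 - 1354 = 13118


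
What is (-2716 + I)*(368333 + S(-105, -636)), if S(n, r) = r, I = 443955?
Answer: 162242256583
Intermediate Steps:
(-2716 + I)*(368333 + S(-105, -636)) = (-2716 + 443955)*(368333 - 636) = 441239*367697 = 162242256583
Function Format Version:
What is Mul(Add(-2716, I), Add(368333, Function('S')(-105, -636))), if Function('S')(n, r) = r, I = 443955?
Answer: 162242256583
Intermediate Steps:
Mul(Add(-2716, I), Add(368333, Function('S')(-105, -636))) = Mul(Add(-2716, 443955), Add(368333, -636)) = Mul(441239, 367697) = 162242256583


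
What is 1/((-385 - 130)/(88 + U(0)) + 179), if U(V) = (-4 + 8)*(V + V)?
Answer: 88/15237 ≈ 0.0057754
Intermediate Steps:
U(V) = 8*V (U(V) = 4*(2*V) = 8*V)
1/((-385 - 130)/(88 + U(0)) + 179) = 1/((-385 - 130)/(88 + 8*0) + 179) = 1/(-515/(88 + 0) + 179) = 1/(-515/88 + 179) = 1/(15237/88) = 88/15237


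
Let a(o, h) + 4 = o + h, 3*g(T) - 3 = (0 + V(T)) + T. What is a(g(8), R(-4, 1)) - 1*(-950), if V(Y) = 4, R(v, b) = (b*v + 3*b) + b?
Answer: 951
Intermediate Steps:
R(v, b) = 4*b + b*v (R(v, b) = (3*b + b*v) + b = 4*b + b*v)
g(T) = 7/3 + T/3 (g(T) = 1 + ((0 + 4) + T)/3 = 1 + (4 + T)/3 = 1 + (4/3 + T/3) = 7/3 + T/3)
a(o, h) = -4 + h + o (a(o, h) = -4 + (o + h) = -4 + (h + o) = -4 + h + o)
a(g(8), R(-4, 1)) - 1*(-950) = (-4 + 1*(4 - 4) + (7/3 + (⅓)*8)) - 1*(-950) = (-4 + 1*0 + (7/3 + 8/3)) + 950 = (-4 + 0 + 5) + 950 = 1 + 950 = 951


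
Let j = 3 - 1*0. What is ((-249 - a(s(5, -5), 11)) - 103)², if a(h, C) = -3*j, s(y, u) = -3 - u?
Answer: 117649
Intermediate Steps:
j = 3 (j = 3 + 0 = 3)
a(h, C) = -9 (a(h, C) = -3*3 = -9)
((-249 - a(s(5, -5), 11)) - 103)² = ((-249 - 1*(-9)) - 103)² = ((-249 + 9) - 103)² = (-240 - 103)² = (-343)² = 117649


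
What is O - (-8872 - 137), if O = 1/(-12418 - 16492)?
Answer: 260450189/28910 ≈ 9009.0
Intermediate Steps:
O = -1/28910 (O = 1/(-28910) = -1/28910 ≈ -3.4590e-5)
O - (-8872 - 137) = -1/28910 - (-8872 - 137) = -1/28910 - 1*(-9009) = -1/28910 + 9009 = 260450189/28910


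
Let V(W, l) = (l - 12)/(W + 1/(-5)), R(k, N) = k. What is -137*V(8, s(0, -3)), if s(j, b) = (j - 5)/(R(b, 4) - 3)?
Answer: 45895/234 ≈ 196.13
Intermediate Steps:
s(j, b) = (-5 + j)/(-3 + b) (s(j, b) = (j - 5)/(b - 3) = (-5 + j)/(-3 + b))
V(W, l) = (-12 + l)/(-⅕ + W) (V(W, l) = (-12 + l)/(W - ⅕) = (-12 + l)/(-⅕ + W))
-137*V(8, s(0, -3)) = -685*(-12 + (-5 + 0)/(-3 - 3))/(-1 + 5*8) = -685*(-12 - 5/(-6))/(-1 + 40) = -685*(-12 - ⅙*(-5))/39 = -685*(-12 + ⅚)/39 = -685*(-67)/(39*6) = -137*(-335/234) = 45895/234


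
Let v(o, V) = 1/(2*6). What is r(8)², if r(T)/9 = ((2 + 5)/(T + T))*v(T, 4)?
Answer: 441/4096 ≈ 0.10767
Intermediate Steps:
v(o, V) = 1/12 (v(o, V) = (½)*(⅙) = 1/12)
r(T) = 21/(8*T) (r(T) = 9*(((2 + 5)/(T + T))*(1/12)) = 9*((7/((2*T)))*(1/12)) = 9*((7*(1/(2*T)))*(1/12)) = 9*((7/(2*T))*(1/12)) = 9*(7/(24*T)) = 21/(8*T))
r(8)² = ((21/8)/8)² = ((21/8)*(⅛))² = (21/64)² = 441/4096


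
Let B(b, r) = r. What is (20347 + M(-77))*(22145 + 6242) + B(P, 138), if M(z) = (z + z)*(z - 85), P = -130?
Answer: 1285789303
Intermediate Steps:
M(z) = 2*z*(-85 + z) (M(z) = (2*z)*(-85 + z) = 2*z*(-85 + z))
(20347 + M(-77))*(22145 + 6242) + B(P, 138) = (20347 + 2*(-77)*(-85 - 77))*(22145 + 6242) + 138 = (20347 + 2*(-77)*(-162))*28387 + 138 = (20347 + 24948)*28387 + 138 = 45295*28387 + 138 = 1285789165 + 138 = 1285789303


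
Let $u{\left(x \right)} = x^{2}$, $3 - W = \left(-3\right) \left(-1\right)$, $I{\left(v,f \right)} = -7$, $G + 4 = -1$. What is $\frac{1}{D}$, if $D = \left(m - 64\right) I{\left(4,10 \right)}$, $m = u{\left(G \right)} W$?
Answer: $\frac{1}{448} \approx 0.0022321$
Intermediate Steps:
$G = -5$ ($G = -4 - 1 = -5$)
$W = 0$ ($W = 3 - \left(-3\right) \left(-1\right) = 3 - 3 = 0$)
$m = 0$ ($m = \left(-5\right)^{2} \cdot 0 = 25 \cdot 0 = 0$)
$D = 448$ ($D = \left(0 - 64\right) \left(-7\right) = \left(-64\right) \left(-7\right) = 448$)
$\frac{1}{D} = \frac{1}{448}$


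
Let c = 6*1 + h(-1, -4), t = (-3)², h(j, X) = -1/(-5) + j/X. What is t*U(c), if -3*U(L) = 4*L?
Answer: -387/5 ≈ -77.400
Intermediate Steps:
h(j, X) = ⅕ + j/X (h(j, X) = -1*(-⅕) + j/X = ⅕ + j/X)
t = 9
c = 129/20 (c = 6*1 + (-1 + (⅕)*(-4))/(-4) = 6 - (-1 - ⅘)/4 = 6 - ¼*(-9/5) = 6 + 9/20 = 129/20 ≈ 6.4500)
U(L) = -4*L/3
t*U(c) = 9*(-4/3*129/20) = 9*(-43/5) = -387/5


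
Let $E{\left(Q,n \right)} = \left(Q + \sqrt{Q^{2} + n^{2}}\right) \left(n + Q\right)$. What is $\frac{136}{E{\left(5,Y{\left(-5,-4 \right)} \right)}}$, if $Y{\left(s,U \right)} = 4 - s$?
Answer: $- \frac{340}{567} + \frac{68 \sqrt{106}}{567} \approx 0.6351$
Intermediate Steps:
$E{\left(Q,n \right)} = \left(Q + n\right) \left(Q + \sqrt{Q^{2} + n^{2}}\right)$ ($E{\left(Q,n \right)} = \left(Q + \sqrt{Q^{2} + n^{2}}\right) \left(Q + n\right) = \left(Q + n\right) \left(Q + \sqrt{Q^{2} + n^{2}}\right)$)
$\frac{136}{E{\left(5,Y{\left(-5,-4 \right)} \right)}} = \frac{136}{5^{2} + 5 \left(4 - -5\right) + 5 \sqrt{5^{2} + \left(4 - -5\right)^{2}} + \left(4 - -5\right) \sqrt{5^{2} + \left(4 - -5\right)^{2}}} = \frac{136}{25 + 5 \left(4 + 5\right) + 5 \sqrt{25 + \left(4 + 5\right)^{2}} + \left(4 + 5\right) \sqrt{25 + \left(4 + 5\right)^{2}}} = \frac{136}{25 + 5 \cdot 9 + 5 \sqrt{25 + 9^{2}} + 9 \sqrt{25 + 9^{2}}} = \frac{136}{25 + 45 + 5 \sqrt{25 + 81} + 9 \sqrt{25 + 81}} = \frac{136}{25 + 45 + 5 \sqrt{106} + 9 \sqrt{106}} = \frac{136}{70 + 14 \sqrt{106}}$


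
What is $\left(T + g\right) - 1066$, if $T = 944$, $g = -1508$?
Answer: $-1630$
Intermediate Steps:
$\left(T + g\right) - 1066 = \left(944 - 1508\right) - 1066 = -564 - 1066 = -1630$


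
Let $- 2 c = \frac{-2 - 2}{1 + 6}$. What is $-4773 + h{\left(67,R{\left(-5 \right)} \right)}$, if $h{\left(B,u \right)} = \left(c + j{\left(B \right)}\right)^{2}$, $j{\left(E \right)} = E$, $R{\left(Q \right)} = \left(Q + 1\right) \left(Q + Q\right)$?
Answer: $- \frac{12036}{49} \approx -245.63$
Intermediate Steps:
$c = \frac{2}{7}$ ($c = - \frac{\left(-2 - 2\right) \frac{1}{1 + 6}}{2} = - \frac{\left(-4\right) \frac{1}{7}}{2} = \left(- \frac{1}{2}\right) \left(- \frac{4}{7}\right) = \frac{2}{7} \approx 0.28571$)
$R{\left(Q \right)} = 2 Q \left(1 + Q\right)$ ($R{\left(Q \right)} = \left(1 + Q\right) 2 Q = 2 Q \left(1 + Q\right)$)
$h{\left(B,u \right)} = \left(\frac{2}{7} + B\right)^{2}$
$-4773 + h{\left(67,R{\left(-5 \right)} \right)} = -4773 + \frac{\left(2 + 7 \cdot 67\right)^{2}}{49} = -4773 + \frac{\left(2 + 469\right)^{2}}{49} = -4773 + \frac{471^{2}}{49} = -4773 + \frac{1}{49} \cdot 221841 = -4773 + \frac{221841}{49} = - \frac{12036}{49}$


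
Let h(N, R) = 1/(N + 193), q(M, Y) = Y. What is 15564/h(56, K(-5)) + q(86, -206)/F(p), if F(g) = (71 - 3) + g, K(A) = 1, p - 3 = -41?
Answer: 58131437/15 ≈ 3.8754e+6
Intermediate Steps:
p = -38 (p = 3 - 41 = -38)
h(N, R) = 1/(193 + N)
F(g) = 68 + g
15564/h(56, K(-5)) + q(86, -206)/F(p) = 15564/(1/(193 + 56)) - 206/(68 - 38) = 15564/(1/249) - 206/30 = 15564/(1/249) - 206*1/30 = 15564*249 - 103/15 = 3875436 - 103/15 = 58131437/15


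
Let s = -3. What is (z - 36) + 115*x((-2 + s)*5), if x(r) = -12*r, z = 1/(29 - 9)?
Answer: 689281/20 ≈ 34464.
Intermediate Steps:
z = 1/20 ≈ 0.050000
(z - 36) + 115*x((-2 + s)*5) = (1/20 - 36) + 115*(-12*(-2 - 3)*5) = -719/20 + 115*(-(-60)*5) = -719/20 + 115*(-12*(-25)) = -719/20 + 115*300 = -719/20 + 34500 = 689281/20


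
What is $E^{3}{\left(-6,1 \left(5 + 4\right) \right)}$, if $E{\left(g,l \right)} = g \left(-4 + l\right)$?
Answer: $-27000$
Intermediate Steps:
$E^{3}{\left(-6,1 \left(5 + 4\right) \right)} = \left(- 6 \left(-4 + 1 \left(5 + 4\right)\right)\right)^{3} = \left(- 6 \left(-4 + 1 \cdot 9\right)\right)^{3} = \left(- 6 \left(-4 + 9\right)\right)^{3} = \left(\left(-6\right) 5\right)^{3} = \left(-30\right)^{3} = -27000$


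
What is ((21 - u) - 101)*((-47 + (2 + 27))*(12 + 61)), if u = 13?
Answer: 122202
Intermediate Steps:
((21 - u) - 101)*((-47 + (2 + 27))*(12 + 61)) = ((21 - 1*13) - 101)*((-47 + (2 + 27))*(12 + 61)) = ((21 - 13) - 101)*((-47 + 29)*73) = (8 - 101)*(-18*73) = -93*(-1314) = 122202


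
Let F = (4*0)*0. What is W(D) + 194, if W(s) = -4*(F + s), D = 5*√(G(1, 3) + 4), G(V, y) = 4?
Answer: 194 - 40*√2 ≈ 137.43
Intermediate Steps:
F = 0 (F = 0*0 = 0)
D = 10*√2 (D = 5*√(4 + 4) = 5*√8 = 5*(2*√2) = 10*√2 ≈ 14.142)
W(s) = -4*s (W(s) = -4*(0 + s) = -4*s)
W(D) + 194 = -40*√2 + 194 = 194 - 40*√2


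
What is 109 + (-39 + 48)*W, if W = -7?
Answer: 46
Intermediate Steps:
109 + (-39 + 48)*W = 109 + (-39 + 48)*(-7) = 109 + 9*(-7) = 109 - 63 = 46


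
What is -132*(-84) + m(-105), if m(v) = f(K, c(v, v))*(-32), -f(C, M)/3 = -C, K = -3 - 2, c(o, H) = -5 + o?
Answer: 11568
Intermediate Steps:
K = -5
f(C, M) = 3*C (f(C, M) = -(-3)*C = 3*C)
m(v) = 480 (m(v) = (3*(-5))*(-32) = -15*(-32) = 480)
-132*(-84) + m(-105) = -132*(-84) + 480 = 11088 + 480 = 11568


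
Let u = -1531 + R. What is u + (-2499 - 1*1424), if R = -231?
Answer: -5685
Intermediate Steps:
u = -1762 (u = -1531 - 231 = -1762)
u + (-2499 - 1*1424) = -1762 + (-2499 - 1*1424) = -1762 + (-2499 - 1424) = -1762 - 3923 = -5685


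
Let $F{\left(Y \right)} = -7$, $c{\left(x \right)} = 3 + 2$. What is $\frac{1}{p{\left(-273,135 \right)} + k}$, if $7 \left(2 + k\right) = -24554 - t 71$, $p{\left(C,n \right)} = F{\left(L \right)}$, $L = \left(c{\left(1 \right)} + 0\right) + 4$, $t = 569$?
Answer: $- \frac{1}{9288} \approx -0.00010767$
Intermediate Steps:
$c{\left(x \right)} = 5$
$L = 9$ ($L = \left(5 + 0\right) + 4 = 5 + 4 = 9$)
$p{\left(C,n \right)} = -7$
$k = -9281$ ($k = -2 + \frac{-24554 - 569 \cdot 71}{7} = -2 + \frac{-24554 - 40399}{7} = -2 + \frac{1}{7} \left(-64953\right) = -2 - 9279 = -9281$)
$\frac{1}{p{\left(-273,135 \right)} + k} = \frac{1}{-7 - 9281} = \frac{1}{-9288} = - \frac{1}{9288}$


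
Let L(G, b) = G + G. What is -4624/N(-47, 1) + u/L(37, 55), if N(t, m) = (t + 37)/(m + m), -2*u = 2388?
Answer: 168103/185 ≈ 908.67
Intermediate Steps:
u = -1194 (u = -½*2388 = -1194)
L(G, b) = 2*G
N(t, m) = (37 + t)/(2*m) (N(t, m) = (37 + t)/((2*m)) = (37 + t)*(1/(2*m)) = (37 + t)/(2*m))
-4624/N(-47, 1) + u/L(37, 55) = -4624*2/(37 - 47) - 1194/(2*37) = -4624/((½)*1*(-10)) - 1194/74 = -4624/(-5) - 1194*1/74 = -4624*(-⅕) - 597/37 = 4624/5 - 597/37 = 168103/185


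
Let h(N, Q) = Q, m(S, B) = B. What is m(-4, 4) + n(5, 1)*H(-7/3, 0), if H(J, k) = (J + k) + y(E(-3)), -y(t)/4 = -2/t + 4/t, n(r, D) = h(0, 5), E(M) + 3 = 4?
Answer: -143/3 ≈ -47.667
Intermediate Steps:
E(M) = 1 (E(M) = -3 + 4 = 1)
n(r, D) = 5
y(t) = -8/t (y(t) = -4*(-2/t + 4/t) = -8/t)
H(J, k) = -8 + J + k (H(J, k) = (J + k) - 8/1 = (J + k) - 8*1 = (J + k) - 8 = -8 + J + k)
m(-4, 4) + n(5, 1)*H(-7/3, 0) = 4 + 5*(-8 - 7/3 + 0) = 4 + 5*(-31/3) = 4 - 155/3 = -143/3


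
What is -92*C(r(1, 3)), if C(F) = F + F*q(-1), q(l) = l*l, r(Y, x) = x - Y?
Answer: -368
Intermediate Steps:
q(l) = l²
C(F) = 2*F (C(F) = F + F*(-1)² = F + F*1 = F + F = 2*F)
-92*C(r(1, 3)) = -184*(3 - 1*1) = -184*(3 - 1) = -184*2 = -92*4 = -368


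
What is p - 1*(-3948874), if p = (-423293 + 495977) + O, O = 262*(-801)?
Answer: 3811696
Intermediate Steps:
O = -209862
p = -137178 (p = (-423293 + 495977) - 209862 = 72684 - 209862 = -137178)
p - 1*(-3948874) = -137178 - 1*(-3948874) = -137178 + 3948874 = 3811696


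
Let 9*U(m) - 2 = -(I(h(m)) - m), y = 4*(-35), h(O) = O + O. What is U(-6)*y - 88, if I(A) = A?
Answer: -1912/9 ≈ -212.44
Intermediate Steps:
h(O) = 2*O
y = -140
U(m) = 2/9 - m/9 (U(m) = 2/9 + (-(2*m - m))/9 = 2/9 + (-m)/9 = 2/9 - m/9)
U(-6)*y - 88 = (2/9 - ⅑*(-6))*(-140) - 88 = (2/9 + ⅔)*(-140) - 88 = (8/9)*(-140) - 88 = -1120/9 - 88 = -1912/9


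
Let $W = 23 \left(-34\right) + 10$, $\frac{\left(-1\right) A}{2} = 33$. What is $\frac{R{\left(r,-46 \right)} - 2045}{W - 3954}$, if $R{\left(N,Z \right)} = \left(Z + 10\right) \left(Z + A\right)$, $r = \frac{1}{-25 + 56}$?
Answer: $- \frac{1987}{4726} \approx -0.42044$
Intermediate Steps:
$A = -66$ ($A = \left(-2\right) 33 = -66$)
$W = -772$ ($W = -782 + 10 = -772$)
$r = \frac{1}{31} \approx 0.032258$
$R{\left(N,Z \right)} = \left(-66 + Z\right) \left(10 + Z\right)$ ($R{\left(N,Z \right)} = \left(Z + 10\right) \left(Z - 66\right) = \left(10 + Z\right) \left(-66 + Z\right) = \left(-66 + Z\right) \left(10 + Z\right)$)
$\frac{R{\left(r,-46 \right)} - 2045}{W - 3954} = \frac{\left(-660 + \left(-46\right)^{2} - -2576\right) - 2045}{-772 - 3954} = \frac{\left(-660 + 2116 + 2576\right) - 2045}{-4726} = \left(4032 - 2045\right) \left(- \frac{1}{4726}\right) = 1987 \left(- \frac{1}{4726}\right) = - \frac{1987}{4726}$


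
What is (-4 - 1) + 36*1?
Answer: 31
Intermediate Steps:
(-4 - 1) + 36*1 = -5 + 36 = 31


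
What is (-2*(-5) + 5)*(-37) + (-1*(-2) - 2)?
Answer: -555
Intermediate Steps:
(-2*(-5) + 5)*(-37) + (-1*(-2) - 2) = (10 + 5)*(-37) + (2 - 2) = 15*(-37) + 0 = -555 + 0 = -555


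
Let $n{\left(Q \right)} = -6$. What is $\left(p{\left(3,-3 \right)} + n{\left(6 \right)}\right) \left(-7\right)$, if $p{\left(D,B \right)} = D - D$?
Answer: $42$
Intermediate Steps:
$p{\left(D,B \right)} = 0$
$\left(p{\left(3,-3 \right)} + n{\left(6 \right)}\right) \left(-7\right) = \left(0 - 6\right) \left(-7\right) = \left(-6\right) \left(-7\right) = 42$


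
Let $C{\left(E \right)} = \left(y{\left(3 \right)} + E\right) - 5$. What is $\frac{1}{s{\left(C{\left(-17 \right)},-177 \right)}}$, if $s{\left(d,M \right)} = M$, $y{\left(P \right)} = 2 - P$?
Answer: $- \frac{1}{177} \approx -0.0056497$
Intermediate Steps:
$C{\left(E \right)} = -6 + E$ ($C{\left(E \right)} = \left(\left(2 - 3\right) + E\right) - 5 = \left(-1 + E\right) - 5 = -6 + E$)
$\frac{1}{s{\left(C{\left(-17 \right)},-177 \right)}} = \frac{1}{-177} = - \frac{1}{177}$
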